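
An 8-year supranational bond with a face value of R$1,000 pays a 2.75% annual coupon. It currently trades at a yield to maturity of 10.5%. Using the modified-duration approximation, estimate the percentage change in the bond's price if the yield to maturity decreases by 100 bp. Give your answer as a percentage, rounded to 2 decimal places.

Periodic yield y = 0.105. Modified duration first:
  t   CF        PV=CF/(1+0.105)^t    t·PV
  1        27.50        24.8869        24.8869
  2        27.50        22.5221        45.0441
  3        27.50        20.3820        61.1459
  4        27.50        18.4452        73.7808
  5        27.50        16.6925        83.4625
  6        27.50        15.1063        90.6380
  7        27.50        13.6709        95.6962
  8     1,027.50       462.2571     3,698.0569
  Σ                    593.9629     4,172.7113
P = 593.9629; D_Mac = 7.02520 yrs; D_mod = 7.02520/(1+0.105) = 6.35765 yrs.
ΔP/P ≈ -D_mod · Δy = -6.35765 × (-0.01) = +0.063577 = +6.3577%.

+6.36%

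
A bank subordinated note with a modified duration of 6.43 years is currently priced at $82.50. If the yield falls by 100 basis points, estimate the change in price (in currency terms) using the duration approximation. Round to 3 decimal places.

Duration approximation: ΔP/P ≈ -D_mod · Δy = -6.43 × (-0.01) = +0.064300.
ΔP ≈ 82.50 × (+0.064300) = +5.30475.

+$5.305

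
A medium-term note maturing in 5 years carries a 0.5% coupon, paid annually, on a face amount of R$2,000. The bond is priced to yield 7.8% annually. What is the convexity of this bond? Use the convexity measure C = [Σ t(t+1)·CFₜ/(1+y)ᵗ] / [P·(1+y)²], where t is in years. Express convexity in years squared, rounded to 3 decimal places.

With y = 0.078:
  t   CF        PV=CF/(1+0.078)^t    t·PV        t(t+1)·PV
  1        10.00         9.2764         9.2764          18.5529
  2        10.00         8.6052        17.2105          51.6314
  3        10.00         7.9826        23.9478          95.7911
  4        10.00         7.4050        29.6200         148.1000
  5     2,010.00     1,380.7093     6,903.5465      41,421.2793
  Σ                  1,413.9786     6,983.6012      41,735.3546
P = 1,413.9786.
Convexity = Σ t(t+1)·PV / [P·(1+y)²] = 41,735.3546 / (1,413.9786 × 1.162084) = 25.39942.

25.399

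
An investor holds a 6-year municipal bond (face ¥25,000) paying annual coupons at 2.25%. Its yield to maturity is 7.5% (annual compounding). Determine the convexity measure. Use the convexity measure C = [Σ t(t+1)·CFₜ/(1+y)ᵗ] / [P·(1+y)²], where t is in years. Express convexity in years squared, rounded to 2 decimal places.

With y = 0.075:
  t   CF        PV=CF/(1+0.075)^t    t·PV        t(t+1)·PV
  1       562.50       523.2558       523.2558       1,046.5116
  2       562.50       486.7496       973.4992       2,920.4976
  3       562.50       452.7903     1,358.3710       5,433.4838
  4       562.50       421.2003     1,684.8012       8,424.0060
  5       562.50       391.8142     1,959.0712      11,754.4269
  6    25,562.50    16,563.5163    99,381.0979     695,667.6853
  Σ                 18,839.3266   105,880.0962     725,246.6112
P = 18,839.3266.
Convexity = Σ t(t+1)·PV / [P·(1+y)²] = 725,246.6112 / (18,839.3266 × 1.155625) = 33.31221.

33.31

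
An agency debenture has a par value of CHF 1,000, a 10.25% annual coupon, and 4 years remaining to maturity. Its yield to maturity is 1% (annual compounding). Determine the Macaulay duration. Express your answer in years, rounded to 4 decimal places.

3.5555 years

Periodic yield y = 0.01. Discount each cash flow and weight by its year:
  t   CF        PV=CF/(1+0.01)^t    t·PV
  1       102.50       101.4851       101.4851
  2       102.50       100.4803       200.9607
  3       102.50        99.4855       298.4565
  4     1,102.50     1,059.4808     4,237.9233
  Σ                  1,360.9318     4,838.8256
Price P = Σ PV = 1,360.9318.
Macaulay duration = Σ(t·PV) / P = 4,838.8256 / 1,360.9318 = 3.55552 years.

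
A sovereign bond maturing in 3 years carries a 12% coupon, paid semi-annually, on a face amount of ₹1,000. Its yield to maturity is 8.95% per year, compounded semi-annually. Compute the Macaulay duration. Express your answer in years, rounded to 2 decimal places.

2.62 years

Periodic yield y = 0.04475. Discount each cash flow and weight by its period:
  t   CF        PV=CF/(1+0.04475)^t    t·PV
  1        60.00        57.4300        57.4300
  2        60.00        54.9701       109.9402
  3        60.00        52.6155       157.8466
  4        60.00        50.3619       201.4474
  5        60.00        48.2047       241.0235
  6     1,060.00       815.1388     4,890.8330
  Σ                  1,078.7210     5,658.5208
Price P = Σ PV = 1,078.7210.
Macaulay duration = Σ(t·PV) / P = 5,658.5208 / 1,078.7210 = 5.24558 half-year periods.
In years: 5.24558 / 2 = 2.62279 years.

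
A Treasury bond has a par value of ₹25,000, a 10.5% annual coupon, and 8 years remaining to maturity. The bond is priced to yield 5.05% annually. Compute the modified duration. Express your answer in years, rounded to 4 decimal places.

Periodic yield y = 0.0505. First find Macaulay duration:
  t   CF        PV=CF/(1+0.0505)^t    t·PV
  1     2,625.00     2,498.8101     2,498.8101
  2     2,625.00     2,378.6864     4,757.3729
  3     2,625.00     2,264.3374     6,793.0122
  4     2,625.00     2,155.4854     8,621.9415
  5     2,625.00     2,051.8661    10,259.3307
  6     2,625.00     1,953.2281    11,719.3687
  7     2,625.00     1,859.3319    13,015.3230
  8    27,625.00    18,626.6105   149,012.8839
  Σ                 33,788.3559   206,678.0429
P = 33,788.3559; Macaulay duration = 206,678.0429 / 33,788.3559 = 6.11684 years.
Modified duration = D_Mac / (1 + y) = 6.11684 / 1.0505 = 5.82279 years.

5.8228 years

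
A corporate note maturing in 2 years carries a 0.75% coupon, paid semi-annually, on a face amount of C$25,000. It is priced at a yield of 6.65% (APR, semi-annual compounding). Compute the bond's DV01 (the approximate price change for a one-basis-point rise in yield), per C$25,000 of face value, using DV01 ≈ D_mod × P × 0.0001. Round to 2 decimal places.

C$4.29

Periodic yield y = 0.03325.
  t   CF        PV=CF/(1+0.03325)^t    t·PV
  1        93.75        90.7331        90.7331
  2        93.75        87.8133       175.6267
  3        93.75        84.9875       254.9625
  4    25,093.75    22,016.2785    88,065.1142
  Σ                 22,279.8125    88,586.4364
P = 22,279.8125; D_Mac = 3.97609 half-year periods = 1.98804 yrs; D_mod = 1.92407 yrs.
DV01 ≈ 1.92407 × 22,279.8125 × 0.0001 = 4.286786.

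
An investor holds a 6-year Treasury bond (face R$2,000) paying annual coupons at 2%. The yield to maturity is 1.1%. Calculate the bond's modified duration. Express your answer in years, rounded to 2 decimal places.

Periodic yield y = 0.011. First find Macaulay duration:
  t   CF        PV=CF/(1+0.011)^t    t·PV
  1        40.00        39.5648        39.5648
  2        40.00        39.1343        78.2686
  3        40.00        38.7085       116.1255
  4        40.00        38.2874       153.1494
  5        40.00        37.8708       189.3539
  6     2,040.00     1,910.3953    11,462.3716
  Σ                  2,103.9610    12,038.8339
P = 2,103.9610; Macaulay duration = 12,038.8339 / 2,103.9610 = 5.72199 years.
Modified duration = D_Mac / (1 + y) = 5.72199 / 1.011 = 5.65973 years.

5.66 years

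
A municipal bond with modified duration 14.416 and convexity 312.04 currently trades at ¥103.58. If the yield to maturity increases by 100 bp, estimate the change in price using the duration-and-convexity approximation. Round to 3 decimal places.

-¥13.316

Duration effect: -D_mod·Δy = -14.416 × (+0.01) = -0.144160
Convexity effect: ½·C·(Δy)² = 0.5 × 312.04 × (0.01)² = +0.0156020
ΔP/P ≈ -0.144160 + 0.0156020 = -0.128558
ΔP ≈ 103.58 × (-0.128558) = -13.31603764.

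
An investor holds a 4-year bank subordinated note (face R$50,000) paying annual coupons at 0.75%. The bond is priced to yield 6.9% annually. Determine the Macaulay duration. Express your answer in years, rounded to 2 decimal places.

3.95 years

Periodic yield y = 0.069. Discount each cash flow and weight by its year:
  t   CF        PV=CF/(1+0.069)^t    t·PV
  1       375.00       350.7951       350.7951
  2       375.00       328.1526       656.3052
  3       375.00       306.9716       920.9147
  4    50,375.00    38,574.8493   154,299.3973
  Σ                 39,560.7686   156,227.4123
Price P = Σ PV = 39,560.7686.
Macaulay duration = Σ(t·PV) / P = 156,227.4123 / 39,560.7686 = 3.94905 years.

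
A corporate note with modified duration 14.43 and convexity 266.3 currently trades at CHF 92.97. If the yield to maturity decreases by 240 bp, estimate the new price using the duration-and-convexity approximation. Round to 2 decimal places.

Duration effect: -D_mod·Δy = -14.43 × (-0.024) = +0.346320
Convexity effect: ½·C·(Δy)² = 0.5 × 266.3 × (-0.024)² = +0.0766944
ΔP/P ≈ +0.346320 + 0.0766944 = +0.4230144
New price ≈ 92.97 × (1 + 0.4230144) = 132.297648768.

CHF 132.30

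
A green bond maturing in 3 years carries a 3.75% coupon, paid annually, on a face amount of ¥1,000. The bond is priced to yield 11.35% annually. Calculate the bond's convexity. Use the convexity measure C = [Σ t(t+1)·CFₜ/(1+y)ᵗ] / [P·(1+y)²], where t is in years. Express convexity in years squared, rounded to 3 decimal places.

9.166

With y = 0.1135:
  t   CF        PV=CF/(1+0.1135)^t    t·PV        t(t+1)·PV
  1        37.50        33.6776        33.6776          67.3552
  2        37.50        30.2448        60.4896         181.4688
  3     1,037.50       751.4800     2,254.4401       9,017.7603
  Σ                    815.4024     2,348.6073       9,266.5843
P = 815.4024.
Convexity = Σ t(t+1)·PV / [P·(1+y)²] = 9,266.5843 / (815.4024 × 1.239882) = 9.16573.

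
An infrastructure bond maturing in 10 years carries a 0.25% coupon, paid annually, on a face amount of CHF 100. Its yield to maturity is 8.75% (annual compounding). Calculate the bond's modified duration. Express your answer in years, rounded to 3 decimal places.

Periodic yield y = 0.0875. First find Macaulay duration:
  t   CF        PV=CF/(1+0.0875)^t    t·PV
  1         0.25         0.2299         0.2299
  2         0.25         0.2114         0.4228
  3         0.25         0.1944         0.5831
  4         0.25         0.1787         0.7150
  5         0.25         0.1644         0.8218
  6         0.25         0.1511         0.9068
  7         0.25         0.1390         0.9728
  8         0.25         0.1278         1.0223
  9         0.25         0.1175         1.0576
  10      100.25        43.3303       433.3030
  Σ                     44.8445       440.0352
P = 44.8445; Macaulay duration = 440.0352 / 44.8445 = 9.81247 years.
Modified duration = D_Mac / (1 + y) = 9.81247 / 1.0875 = 9.02296 years.

9.023 years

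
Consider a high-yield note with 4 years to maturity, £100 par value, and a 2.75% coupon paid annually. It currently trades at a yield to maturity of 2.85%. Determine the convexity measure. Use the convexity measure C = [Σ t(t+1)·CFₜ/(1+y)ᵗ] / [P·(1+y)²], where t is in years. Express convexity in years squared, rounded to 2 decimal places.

With y = 0.0285:
  t   CF        PV=CF/(1+0.0285)^t    t·PV        t(t+1)·PV
  1         2.75         2.6738         2.6738           5.3476
  2         2.75         2.5997         5.1994          15.5982
  3         2.75         2.5277         7.5830          30.3320
  4       102.75        91.8258       367.3031       1,836.5157
  Σ                     99.6270       382.7593       1,887.7935
P = 99.6270.
Convexity = Σ t(t+1)·PV / [P·(1+y)²] = 1,887.7935 / (99.6270 × 1.057812) = 17.91303.

17.91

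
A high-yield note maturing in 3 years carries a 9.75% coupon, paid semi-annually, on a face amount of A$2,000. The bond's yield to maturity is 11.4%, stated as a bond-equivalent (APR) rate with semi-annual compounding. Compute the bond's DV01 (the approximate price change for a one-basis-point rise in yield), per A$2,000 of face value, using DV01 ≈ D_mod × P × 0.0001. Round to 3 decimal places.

Periodic yield y = 0.057.
  t   CF        PV=CF/(1+0.057)^t    t·PV
  1        97.50        92.2422        92.2422
  2        97.50        87.2679       174.5358
  3        97.50        82.5619       247.6857
  4        97.50        78.1096       312.4386
  5        97.50        73.8975       369.4874
  6     2,097.50     1,504.0146     9,024.0875
  Σ                  1,918.0937    10,220.4772
P = 1,918.0937; D_Mac = 5.32846 half-year periods = 2.66423 yrs; D_mod = 2.52056 yrs.
DV01 ≈ 2.52056 × 1,918.0937 × 0.0001 = 0.483466.

A$0.483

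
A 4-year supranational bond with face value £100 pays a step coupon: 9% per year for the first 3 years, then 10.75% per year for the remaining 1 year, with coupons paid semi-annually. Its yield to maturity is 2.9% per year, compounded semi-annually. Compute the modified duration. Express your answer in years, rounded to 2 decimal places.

3.46 years

Periodic yield y = 0.0145. First find Macaulay duration:
  t   CF        PV=CF/(1+0.0145)^t    t·PV
  1        4.500         4.4357         4.4357
  2        4.500         4.3723         8.7446
  3        4.500         4.3098        12.9294
  4        4.500         4.2482        16.9928
  5        4.500         4.1875        20.9374
  6        4.500         4.1276        24.7657
  7        5.375         4.8598        34.0183
  8      105.375        93.9120       751.2962
  Σ                    124.4528       874.1199
P = 124.4528; Macaulay duration = 874.1199 / 124.4528 = 7.02371 half-year periods = 3.51185 years.
Modified duration = D_Mac / (1 + y) = 3.51185 / 1.0145 = 3.46166 years.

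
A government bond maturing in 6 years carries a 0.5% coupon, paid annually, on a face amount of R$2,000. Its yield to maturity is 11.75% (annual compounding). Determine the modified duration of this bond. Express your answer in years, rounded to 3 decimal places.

5.271 years

Periodic yield y = 0.1175. First find Macaulay duration:
  t   CF        PV=CF/(1+0.1175)^t    t·PV
  1        10.00         8.9485         8.9485
  2        10.00         8.0076        16.0153
  3        10.00         7.1657        21.4970
  4        10.00         6.4122        25.6490
  5        10.00         5.7380        28.6901
  6     2,010.00     1,032.0741     6,192.4444
  Σ                  1,068.3462     6,293.2444
P = 1,068.3462; Macaulay duration = 6,293.2444 / 1,068.3462 = 5.89064 years.
Modified duration = D_Mac / (1 + y) = 5.89064 / 1.1175 = 5.27127 years.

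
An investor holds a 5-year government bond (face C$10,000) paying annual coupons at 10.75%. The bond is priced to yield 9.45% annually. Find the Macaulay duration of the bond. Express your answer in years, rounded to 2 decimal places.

4.14 years

Periodic yield y = 0.0945. Discount each cash flow and weight by its year:
  t   CF        PV=CF/(1+0.0945)^t    t·PV
  1     1,075.00       982.1836       982.1836
  2     1,075.00       897.3811     1,794.7623
  3     1,075.00       819.9005     2,459.7016
  4     1,075.00       749.1097     2,996.4387
  5    11,075.00     7,051.2304    35,256.1520
  Σ                 10,499.8054    43,489.2381
Price P = Σ PV = 10,499.8054.
Macaulay duration = Σ(t·PV) / P = 43,489.2381 / 10,499.8054 = 4.14191 years.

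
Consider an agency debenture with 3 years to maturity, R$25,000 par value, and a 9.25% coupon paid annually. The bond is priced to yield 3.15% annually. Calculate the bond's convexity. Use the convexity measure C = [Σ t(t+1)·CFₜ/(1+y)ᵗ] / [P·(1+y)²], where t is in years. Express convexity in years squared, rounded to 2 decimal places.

10.14

With y = 0.0315:
  t   CF        PV=CF/(1+0.0315)^t    t·PV        t(t+1)·PV
  1     2,312.50     2,241.8808     2,241.8808       4,483.7615
  2     2,312.50     2,173.4181     4,346.8362      13,040.5085
  3    27,312.50    24,885.9232    74,657.7697     298,631.0790
  Σ                 29,301.2221    81,246.4867     316,155.3490
P = 29,301.2221.
Convexity = Σ t(t+1)·PV / [P·(1+y)²] = 316,155.3490 / (29,301.2221 × 1.063992) = 10.14090.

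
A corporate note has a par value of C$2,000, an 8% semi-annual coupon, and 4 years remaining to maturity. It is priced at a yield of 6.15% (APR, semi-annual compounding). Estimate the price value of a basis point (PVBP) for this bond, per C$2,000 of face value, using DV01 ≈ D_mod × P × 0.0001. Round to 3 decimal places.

Periodic yield y = 0.03075.
  t   CF        PV=CF/(1+0.03075)^t    t·PV
  1        80.00        77.6134        77.6134
  2        80.00        75.2980       150.5960
  3        80.00        73.0516       219.1549
  4        80.00        70.8723       283.4893
  5        80.00        68.7580       343.7900
  6        80.00        66.7068       400.2406
  7        80.00        64.7167       453.0171
  8     2,080.00     1,632.4376    13,059.5007
  Σ                  2,129.4544    14,987.4020
P = 2,129.4544; D_Mac = 7.03814 half-year periods = 3.51907 yrs; D_mod = 3.41409 yrs.
DV01 ≈ 3.41409 × 2,129.4544 × 0.0001 = 0.727014.

C$0.727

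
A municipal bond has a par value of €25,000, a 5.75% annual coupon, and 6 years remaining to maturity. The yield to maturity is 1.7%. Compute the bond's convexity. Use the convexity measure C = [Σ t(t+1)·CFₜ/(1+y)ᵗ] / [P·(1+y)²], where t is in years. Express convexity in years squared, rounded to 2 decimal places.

34.54

With y = 0.017:
  t   CF        PV=CF/(1+0.017)^t    t·PV        t(t+1)·PV
  1     1,437.50     1,413.4710     1,413.4710       2,826.9420
  2     1,437.50     1,389.8437     2,779.6873       8,339.0619
  3     1,437.50     1,366.6113     4,099.8338      16,399.3351
  4     1,437.50     1,343.7672     5,375.0689      26,875.3443
  5     1,437.50     1,321.3050     6,606.5252      39,639.1509
  6    26,437.50    23,894.3195   143,365.9172   1,003,561.4206
  Σ                 30,729.3177   163,640.5033   1,097,641.2548
P = 30,729.3177.
Convexity = Σ t(t+1)·PV / [P·(1+y)²] = 1,097,641.2548 / (30,729.3177 × 1.034289) = 34.53549.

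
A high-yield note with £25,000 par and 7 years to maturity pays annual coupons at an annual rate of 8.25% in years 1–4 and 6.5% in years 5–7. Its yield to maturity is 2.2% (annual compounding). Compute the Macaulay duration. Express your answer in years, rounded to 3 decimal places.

5.816 years

Periodic yield y = 0.022. Discount each cash flow and weight by its year:
  t   CF        PV=CF/(1+0.022)^t    t·PV
  1     2,062.50     2,018.1018     2,018.1018
  2     2,062.50     1,974.6593     3,949.3185
  3     2,062.50     1,932.1519     5,796.4557
  4     2,062.50     1,890.5596     7,562.2384
  5     1,625.00     1,457.4675     7,287.3376
  6     1,625.00     1,426.0935     8,556.5608
  7    26,625.00    22,863.0068   160,041.0477
  Σ                 33,562.0403   195,211.0606
Price P = Σ PV = 33,562.0403.
Macaulay duration = Σ(t·PV) / P = 195,211.0606 / 33,562.0403 = 5.81642 years.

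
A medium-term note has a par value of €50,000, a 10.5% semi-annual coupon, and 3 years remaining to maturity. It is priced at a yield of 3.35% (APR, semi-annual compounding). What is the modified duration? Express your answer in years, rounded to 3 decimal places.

Periodic yield y = 0.01675. First find Macaulay duration:
  t   CF        PV=CF/(1+0.01675)^t    t·PV
  1     2,625.00     2,581.7556     2,581.7556
  2     2,625.00     2,539.2236     5,078.4472
  3     2,625.00     2,497.3923     7,492.1768
  4     2,625.00     2,456.2501     9,825.0004
  5     2,625.00     2,415.7857    12,078.9284
  6    52,625.00    47,632.8999   285,797.3995
  Σ                 60,123.3072   322,853.7079
P = 60,123.3072; Macaulay duration = 322,853.7079 / 60,123.3072 = 5.36986 half-year periods = 2.68493 years.
Modified duration = D_Mac / (1 + y) = 2.68493 / 1.01675 = 2.64070 years.

2.641 years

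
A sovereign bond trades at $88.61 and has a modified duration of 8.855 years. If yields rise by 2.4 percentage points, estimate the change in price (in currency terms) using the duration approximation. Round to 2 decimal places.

Duration approximation: ΔP/P ≈ -D_mod · Δy = -8.855 × (+0.024) = -0.212520.
ΔP ≈ 88.61 × (-0.212520) = -18.8313972.

-$18.83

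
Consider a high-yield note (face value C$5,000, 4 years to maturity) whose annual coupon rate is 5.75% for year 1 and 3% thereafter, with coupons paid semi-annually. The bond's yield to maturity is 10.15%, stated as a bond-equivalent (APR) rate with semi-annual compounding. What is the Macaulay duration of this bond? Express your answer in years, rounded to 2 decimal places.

3.67 years

Periodic yield y = 0.05075. Discount each cash flow and weight by its period:
  t   CF        PV=CF/(1+0.05075)^t    t·PV
  1       143.75       136.8070       136.8070
  2       143.75       130.1994       260.3988
  3        75.00        64.6492       193.9476
  4        75.00        61.5267       246.1068
  5        75.00        58.5550       292.7752
  6        75.00        55.7269       334.3614
  7        75.00        53.0354       371.2475
  8     5,075.00     3,415.3944    27,323.1549
  Σ                  3,975.8940    29,158.7992
Price P = Σ PV = 3,975.8940.
Macaulay duration = Σ(t·PV) / P = 29,158.7992 / 3,975.8940 = 7.33390 half-year periods.
In years: 7.33390 / 2 = 3.66695 years.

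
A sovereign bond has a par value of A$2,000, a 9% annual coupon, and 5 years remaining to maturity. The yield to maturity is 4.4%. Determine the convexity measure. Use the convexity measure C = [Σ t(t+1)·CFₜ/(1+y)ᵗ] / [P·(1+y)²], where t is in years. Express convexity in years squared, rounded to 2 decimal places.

With y = 0.044:
  t   CF        PV=CF/(1+0.044)^t    t·PV        t(t+1)·PV
  1       180.00       172.4138       172.4138         344.8276
  2       180.00       165.1473       330.2946         990.8839
  3       180.00       158.1871       474.5612       1,898.2450
  4       180.00       151.5202       606.0808       3,030.4038
  5     2,180.00     1,757.7374     8,788.6871      52,732.1228
  Σ                  2,405.0058    10,372.0376      58,996.4831
P = 2,405.0058.
Convexity = Σ t(t+1)·PV / [P·(1+y)²] = 58,996.4831 / (2,405.0058 × 1.089936) = 22.50655.

22.51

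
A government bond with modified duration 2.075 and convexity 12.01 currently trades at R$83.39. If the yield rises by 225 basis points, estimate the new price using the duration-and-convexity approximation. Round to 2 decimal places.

R$79.75

Duration effect: -D_mod·Δy = -2.075 × (+0.0225) = -0.0466875
Convexity effect: ½·C·(Δy)² = 0.5 × 12.01 × (0.0225)² = +0.00304003125
ΔP/P ≈ -0.0466875 + 0.00304003125 = -0.04364746875
New price ≈ 83.39 × (1 - 0.04364746875) = 79.7502375809375.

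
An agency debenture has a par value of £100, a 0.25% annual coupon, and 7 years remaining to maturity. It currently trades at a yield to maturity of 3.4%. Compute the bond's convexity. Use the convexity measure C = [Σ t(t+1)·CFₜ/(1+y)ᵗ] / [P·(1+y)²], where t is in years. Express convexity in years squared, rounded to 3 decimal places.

51.787

With y = 0.034:
  t   CF        PV=CF/(1+0.034)^t    t·PV        t(t+1)·PV
  1         0.25         0.2418         0.2418           0.4836
  2         0.25         0.2338         0.4677           1.4030
  3         0.25         0.2261         0.6784           2.7137
  4         0.25         0.2187         0.8748           4.3741
  5         0.25         0.2115         1.0576           6.3454
  6         0.25         0.2046         1.2273           8.5914
  7       100.25        79.3306       555.3140       4,442.5123
  Σ                     80.6671       559.8616       4,466.4234
P = 80.6671.
Convexity = Σ t(t+1)·PV / [P·(1+y)²] = 4,466.4234 / (80.6671 × 1.069156) = 51.78719.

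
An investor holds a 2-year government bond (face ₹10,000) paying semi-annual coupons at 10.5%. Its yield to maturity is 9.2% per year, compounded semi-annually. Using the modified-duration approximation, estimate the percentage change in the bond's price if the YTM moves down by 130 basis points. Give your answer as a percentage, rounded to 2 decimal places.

Periodic yield y = 0.046. Modified duration first:
  t   CF        PV=CF/(1+0.046)^t    t·PV
  1       525.00       501.9120       501.9120
  2       525.00       479.8394       959.6789
  3       525.00       458.7375     1,376.2125
  4    10,525.00     8,792.1556    35,168.6225
  Σ                 10,232.6446    38,006.4259
P = 10,232.6446; D_Mac = 3.71423 half-year periods = 1.85712 yrs; D_mod = 1.85712/(1+0.046) = 1.77545 yrs.
ΔP/P ≈ -D_mod · Δy = -1.77545 × (-0.013) = +0.023081 = +2.3081%.

+2.31%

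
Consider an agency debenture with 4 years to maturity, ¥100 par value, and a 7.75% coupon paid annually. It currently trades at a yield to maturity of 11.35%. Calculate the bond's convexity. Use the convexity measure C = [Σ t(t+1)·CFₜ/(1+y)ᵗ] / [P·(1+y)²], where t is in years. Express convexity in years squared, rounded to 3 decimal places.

With y = 0.1135:
  t   CF        PV=CF/(1+0.1135)^t    t·PV        t(t+1)·PV
  1         7.75         6.9600         6.9600          13.9201
  2         7.75         6.2506        12.5012          37.5036
  3         7.75         5.6135        16.8404          67.3616
  4       107.75        70.0901       280.3602       1,401.8011
  Σ                     88.9141       316.6618       1,520.5863
P = 88.9141.
Convexity = Σ t(t+1)·PV / [P·(1+y)²] = 1,520.5863 / (88.9141 × 1.239882) = 13.79303.

13.793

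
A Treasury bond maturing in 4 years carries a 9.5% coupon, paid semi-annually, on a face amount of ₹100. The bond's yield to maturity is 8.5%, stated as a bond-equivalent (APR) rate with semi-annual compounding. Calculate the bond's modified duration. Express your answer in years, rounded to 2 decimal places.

3.29 years

Periodic yield y = 0.0425. First find Macaulay duration:
  t   CF        PV=CF/(1+0.0425)^t    t·PV
  1         4.75         4.5564         4.5564
  2         4.75         4.3706         8.7412
  3         4.75         4.1924        12.5773
  4         4.75         4.0215        16.0860
  5         4.75         3.8576        19.2878
  6         4.75         3.7003        22.2018
  7         4.75         3.5495        24.8462
  8       104.75        75.0837       600.6694
  Σ                    103.3319       708.9661
P = 103.3319; Macaulay duration = 708.9661 / 103.3319 = 6.86106 half-year periods = 3.43053 years.
Modified duration = D_Mac / (1 + y) = 3.43053 / 1.0425 = 3.29068 years.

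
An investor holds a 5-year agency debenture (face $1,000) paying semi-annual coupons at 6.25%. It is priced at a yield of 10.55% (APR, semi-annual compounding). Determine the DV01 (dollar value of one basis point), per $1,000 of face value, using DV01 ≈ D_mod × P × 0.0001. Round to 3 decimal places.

Periodic yield y = 0.05275.
  t   CF        PV=CF/(1+0.05275)^t    t·PV
  1        31.25        29.6842        29.6842
  2        31.25        28.1968        56.3936
  3        31.25        26.7839        80.3518
  4        31.25        25.4419       101.7675
  5        31.25        24.1671       120.8353
  6        31.25        22.9561       137.7367
  7        31.25        21.8059       152.6410
  8        31.25        20.7132       165.7059
  9        31.25        19.6754       177.0783
  10    1,031.25       616.7533     6,167.5327
  Σ                    836.1777     7,189.7269
P = 836.1777; D_Mac = 8.59832 half-year periods = 4.29916 yrs; D_mod = 4.08374 yrs.
DV01 ≈ 4.08374 × 836.1777 × 0.0001 = 0.341474.

$0.341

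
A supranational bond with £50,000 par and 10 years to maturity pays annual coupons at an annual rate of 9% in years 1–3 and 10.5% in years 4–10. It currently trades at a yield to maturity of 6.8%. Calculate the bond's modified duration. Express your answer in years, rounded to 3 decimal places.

6.735 years

Periodic yield y = 0.068. First find Macaulay duration:
  t   CF        PV=CF/(1+0.068)^t    t·PV
  1     4,500.00     4,213.4831     4,213.4831
  2     4,500.00     3,945.2089     7,890.4179
  3     4,500.00     3,694.0159    11,082.0476
  4     5,250.00     4,035.2857    16,141.1430
  5     5,250.00     3,778.3574    18,891.7872
  6     5,250.00     3,537.7879    21,226.7272
  7     5,250.00     3,312.5354    23,187.7481
  8     5,250.00     3,101.6250    24,812.9996
  9     5,250.00     2,904.1432    26,137.2889
  10   55,250.00    28,616.7135   286,167.1349
  Σ                 61,139.1561   439,750.7775
P = 61,139.1561; Macaulay duration = 439,750.7775 / 61,139.1561 = 7.19262 years.
Modified duration = D_Mac / (1 + y) = 7.19262 / 1.068 = 6.73466 years.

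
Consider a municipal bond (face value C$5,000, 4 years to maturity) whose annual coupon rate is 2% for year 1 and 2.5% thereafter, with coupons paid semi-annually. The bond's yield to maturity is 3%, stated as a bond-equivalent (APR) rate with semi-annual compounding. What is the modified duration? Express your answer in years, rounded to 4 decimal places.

Periodic yield y = 0.015. First find Macaulay duration:
  t   CF        PV=CF/(1+0.015)^t    t·PV
  1        50.00        49.2611        49.2611
  2        50.00        48.5331        97.0662
  3        62.50        59.7698       179.3094
  4        62.50        58.8865       235.5461
  5        62.50        58.0163       290.0814
  6        62.50        57.1589       342.9533
  7        62.50        56.3142       394.1992
  8     5,062.50     4,494.0376    35,952.3005
  Σ                  4,881.9774    37,540.7172
P = 4,881.9774; Macaulay duration = 37,540.7172 / 4,881.9774 = 7.68965 half-year periods = 3.84483 years.
Modified duration = D_Mac / (1 + y) = 3.84483 / 1.015 = 3.78801 years.

3.7880 years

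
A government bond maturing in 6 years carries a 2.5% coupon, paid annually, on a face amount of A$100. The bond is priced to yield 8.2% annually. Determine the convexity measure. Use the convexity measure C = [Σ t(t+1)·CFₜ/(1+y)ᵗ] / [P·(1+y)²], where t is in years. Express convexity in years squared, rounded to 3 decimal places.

With y = 0.082:
  t   CF        PV=CF/(1+0.082)^t    t·PV        t(t+1)·PV
  1         2.50         2.3105         2.3105           4.6211
  2         2.50         2.1354         4.2709          12.8126
  3         2.50         1.9736         5.9208          23.6832
  4         2.50         1.8240         7.2961          36.4805
  5         2.50         1.6858         8.4290          50.5737
  6       102.50        63.8793       383.2759       2,682.9315
  Σ                     73.8087       411.5032       2,811.1026
P = 73.8087.
Convexity = Σ t(t+1)·PV / [P·(1+y)²] = 2,811.1026 / (73.8087 × 1.170724) = 32.53229.

32.532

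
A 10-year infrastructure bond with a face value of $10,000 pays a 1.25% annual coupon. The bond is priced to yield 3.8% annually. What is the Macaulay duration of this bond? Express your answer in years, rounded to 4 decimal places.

Periodic yield y = 0.038. Discount each cash flow and weight by its year:
  t   CF        PV=CF/(1+0.038)^t    t·PV
  1       125.00       120.4239       120.4239
  2       125.00       116.0153       232.0306
  3       125.00       111.7681       335.3044
  4       125.00       107.6764       430.7057
  5       125.00       103.7345       518.6725
  6       125.00        99.9369       599.6214
  7       125.00        96.2783       673.9483
  8       125.00        92.7537       742.0295
  9       125.00        89.3581       804.2227
  10   10,125.00     6,973.0294    69,730.2941
  Σ                  7,910.9747    74,187.2531
Price P = Σ PV = 7,910.9747.
Macaulay duration = Σ(t·PV) / P = 74,187.2531 / 7,910.9747 = 9.37776 years.

9.3778 years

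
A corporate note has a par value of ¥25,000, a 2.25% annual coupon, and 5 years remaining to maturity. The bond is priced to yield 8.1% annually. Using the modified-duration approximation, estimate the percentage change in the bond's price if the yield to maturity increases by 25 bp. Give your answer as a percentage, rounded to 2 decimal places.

-1.10%

Periodic yield y = 0.081. Modified duration first:
  t   CF        PV=CF/(1+0.081)^t    t·PV
  1       562.50       520.3515       520.3515
  2       562.50       481.3613       962.7225
  3       562.50       445.2926     1,335.8777
  4       562.50       411.9265     1,647.7061
  5    25,562.50    17,317.0877    86,585.4383
  Σ                 19,176.0195    91,052.0962
P = 19,176.0195; D_Mac = 4.74823 yrs; D_mod = 4.74823/(1+0.081) = 4.39244 yrs.
ΔP/P ≈ -D_mod · Δy = -4.39244 × (+0.0025) = -0.010981 = -1.0981%.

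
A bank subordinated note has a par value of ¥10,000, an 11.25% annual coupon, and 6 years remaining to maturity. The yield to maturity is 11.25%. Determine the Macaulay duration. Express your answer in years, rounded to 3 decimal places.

4.673 years

Periodic yield y = 0.1125. Discount each cash flow and weight by its year:
  t   CF        PV=CF/(1+0.1125)^t    t·PV
  1     1,125.00     1,011.2360     1,011.2360
  2     1,125.00       908.9761     1,817.9523
  3     1,125.00       817.0572     2,451.1716
  4     1,125.00       734.4334     2,937.7338
  5     1,125.00       660.1649     3,300.8245
  6    11,125.00     5,868.1324    35,208.7942
  Σ                 10,000.0000    46,727.7123
Price P = Σ PV = 10,000.0000.
Macaulay duration = Σ(t·PV) / P = 46,727.7123 / 10,000.0000 = 4.67277 years.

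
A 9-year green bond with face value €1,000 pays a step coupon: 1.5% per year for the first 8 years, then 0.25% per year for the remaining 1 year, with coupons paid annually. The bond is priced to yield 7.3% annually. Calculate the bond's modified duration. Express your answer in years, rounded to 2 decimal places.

7.74 years

Periodic yield y = 0.073. First find Macaulay duration:
  t   CF        PV=CF/(1+0.073)^t    t·PV
  1        15.00        13.9795        13.9795
  2        15.00        13.0284        26.0568
  3        15.00        12.1421        36.4262
  4        15.00        11.3160        45.2639
  5        15.00        10.5461        52.7306
  6        15.00         9.8286        58.9718
  7        15.00         9.1600        64.1197
  8        15.00         8.5368        68.2941
  9     1,002.50       531.7248     4,785.5228
  Σ                    620.2622     5,151.3654
P = 620.2622; Macaulay duration = 5,151.3654 / 620.2622 = 8.30514 years.
Modified duration = D_Mac / (1 + y) = 8.30514 / 1.073 = 7.74011 years.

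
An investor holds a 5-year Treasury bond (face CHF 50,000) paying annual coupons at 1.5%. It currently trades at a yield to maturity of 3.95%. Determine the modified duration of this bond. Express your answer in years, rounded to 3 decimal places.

Periodic yield y = 0.0395. First find Macaulay duration:
  t   CF        PV=CF/(1+0.0395)^t    t·PV
  1       750.00       721.5007       721.5007
  2       750.00       694.0844     1,388.1688
  3       750.00       667.7098     2,003.1295
  4       750.00       642.3375     2,569.3501
  5    50,750.00    41,813.2166   209,066.0830
  Σ                 44,538.8491   215,748.2322
P = 44,538.8491; Macaulay duration = 215,748.2322 / 44,538.8491 = 4.84405 years.
Modified duration = D_Mac / (1 + y) = 4.84405 / 1.0395 = 4.65998 years.

4.660 years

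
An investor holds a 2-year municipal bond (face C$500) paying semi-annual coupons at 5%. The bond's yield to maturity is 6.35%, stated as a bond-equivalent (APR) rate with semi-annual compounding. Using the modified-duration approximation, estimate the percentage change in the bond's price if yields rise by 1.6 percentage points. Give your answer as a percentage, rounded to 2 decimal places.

Periodic yield y = 0.03175. Modified duration first:
  t   CF        PV=CF/(1+0.03175)^t    t·PV
  1        12.50        12.1153        12.1153
  2        12.50        11.7425        23.4850
  3        12.50        11.3812        34.1435
  4       512.50       452.2681     1,809.0724
  Σ                    487.5071     1,878.8163
P = 487.5071; D_Mac = 3.85393 half-year periods = 1.92696 yrs; D_mod = 1.92696/(1+0.03175) = 1.86766 yrs.
ΔP/P ≈ -D_mod · Δy = -1.86766 × (+0.016) = -0.029883 = -2.9883%.

-2.99%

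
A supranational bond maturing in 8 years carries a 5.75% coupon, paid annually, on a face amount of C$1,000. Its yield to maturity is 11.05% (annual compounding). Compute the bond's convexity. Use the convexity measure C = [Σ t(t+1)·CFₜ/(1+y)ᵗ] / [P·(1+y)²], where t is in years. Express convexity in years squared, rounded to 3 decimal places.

With y = 0.1105:
  t   CF        PV=CF/(1+0.1105)^t    t·PV        t(t+1)·PV
  1        57.50        51.7785        51.7785         103.5570
  2        57.50        46.6263        93.2525         279.7576
  3        57.50        41.9867       125.9602         503.8409
  4        57.50        37.8089       151.2354         756.1772
  5        57.50        34.0467       170.2335       1,021.4010
  6        57.50        30.6589       183.9534       1,287.6735
  7        57.50        27.6082       193.2573       1,546.0585
  8     1,057.50       457.2270     3,657.8160      32,920.3444
  Σ                    727.7411     4,627.4869      38,418.8101
P = 727.7411.
Convexity = Σ t(t+1)·PV / [P·(1+y)²] = 38,418.8101 / (727.7411 × 1.233210) = 42.80848.

42.808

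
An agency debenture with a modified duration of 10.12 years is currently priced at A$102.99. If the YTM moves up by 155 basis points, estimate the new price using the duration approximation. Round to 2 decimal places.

A$86.83

Duration approximation: ΔP/P ≈ -D_mod · Δy = -10.12 × (+0.0155) = -0.156860.
New price ≈ 102.99 × (1 - 0.156860) = 86.8349886.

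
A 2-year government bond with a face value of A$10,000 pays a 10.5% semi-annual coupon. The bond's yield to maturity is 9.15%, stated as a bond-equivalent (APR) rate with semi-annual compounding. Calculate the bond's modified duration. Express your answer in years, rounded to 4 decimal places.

Periodic yield y = 0.04575. First find Macaulay duration:
  t   CF        PV=CF/(1+0.04575)^t    t·PV
  1       525.00       502.0320       502.0320
  2       525.00       480.0689       960.1378
  3       525.00       459.0666     1,377.1998
  4    10,525.00     8,800.5661    35,202.2646
  Σ                 10,241.7337    38,041.6341
P = 10,241.7337; Macaulay duration = 38,041.6341 / 10,241.7337 = 3.71437 half-year periods = 1.85719 years.
Modified duration = D_Mac / (1 + y) = 1.85719 / 1.04575 = 1.77594 years.

1.7759 years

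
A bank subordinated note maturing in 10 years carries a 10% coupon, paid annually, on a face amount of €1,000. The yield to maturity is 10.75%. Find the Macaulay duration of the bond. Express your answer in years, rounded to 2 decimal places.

6.68 years

Periodic yield y = 0.1075. Discount each cash flow and weight by its year:
  t   CF        PV=CF/(1+0.1075)^t    t·PV
  1       100.00        90.2935        90.2935
  2       100.00        81.5291       163.0582
  3       100.00        73.6154       220.8463
  4       100.00        66.4699       265.8796
  5       100.00        60.0180       300.0899
  6       100.00        54.1923       325.1538
  7       100.00        48.9321       342.5247
  8       100.00        44.1825       353.4599
  9       100.00        39.8939       359.0450
  10    1,100.00       396.2373     3,962.3728
  Σ                    955.3639     6,382.7236
Price P = Σ PV = 955.3639.
Macaulay duration = Σ(t·PV) / P = 6,382.7236 / 955.3639 = 6.68093 years.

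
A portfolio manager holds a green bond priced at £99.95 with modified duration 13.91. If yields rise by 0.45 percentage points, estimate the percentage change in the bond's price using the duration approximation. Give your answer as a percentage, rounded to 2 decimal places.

-6.26%

Duration approximation: ΔP/P ≈ -D_mod · Δy = -13.91 × (+0.0045) = -0.062595.
As a percentage: -6.2595%.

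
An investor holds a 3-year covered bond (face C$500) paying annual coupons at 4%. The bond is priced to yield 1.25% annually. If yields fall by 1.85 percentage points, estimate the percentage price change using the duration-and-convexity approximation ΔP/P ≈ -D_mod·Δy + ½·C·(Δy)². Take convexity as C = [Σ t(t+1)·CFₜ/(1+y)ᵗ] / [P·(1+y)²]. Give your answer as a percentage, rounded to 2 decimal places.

With y = 0.0125:
  t   CF        PV=CF/(1+0.0125)^t    t·PV        t(t+1)·PV
  1        20.00        19.7531        19.7531          39.5062
  2        20.00        19.5092        39.0184         117.0553
  3       520.00       500.9775     1,502.9326       6,011.7304
  Σ                    540.2398     1,561.7041       6,168.2919
P = 540.2398; D_Mac = 2.89076 yrs; D_mod = 2.85507 yrs; C = 11.13751.
Duration effect: -2.85507 × (-0.0185) = +0.052819
Convexity effect: 0.5 × 11.13751 × (-0.0185)² = +0.0019059
ΔP/P ≈ +0.052819 + 0.0019059 = +0.054725 = +5.4725%.

+5.47%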